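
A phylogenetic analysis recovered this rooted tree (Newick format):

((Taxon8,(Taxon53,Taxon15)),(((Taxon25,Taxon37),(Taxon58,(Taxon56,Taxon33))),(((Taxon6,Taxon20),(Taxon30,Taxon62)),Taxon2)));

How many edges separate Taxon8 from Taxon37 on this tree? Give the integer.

The MRCA of Taxon8 and Taxon37 is the root of the tree.
From Taxon8 up to that node: 2 branches. From Taxon37 up to the same node: 4 branches. Total: 2 + 4 = 6.

6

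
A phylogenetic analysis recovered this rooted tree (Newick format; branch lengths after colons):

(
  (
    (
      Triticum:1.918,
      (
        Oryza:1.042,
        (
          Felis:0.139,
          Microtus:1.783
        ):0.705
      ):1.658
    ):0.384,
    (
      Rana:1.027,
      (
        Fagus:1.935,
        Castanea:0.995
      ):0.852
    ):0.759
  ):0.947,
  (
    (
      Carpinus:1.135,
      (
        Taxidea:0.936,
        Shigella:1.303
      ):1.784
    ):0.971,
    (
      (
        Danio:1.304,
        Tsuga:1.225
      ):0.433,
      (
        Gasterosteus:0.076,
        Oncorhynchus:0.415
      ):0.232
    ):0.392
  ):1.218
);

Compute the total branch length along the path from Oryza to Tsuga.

7.299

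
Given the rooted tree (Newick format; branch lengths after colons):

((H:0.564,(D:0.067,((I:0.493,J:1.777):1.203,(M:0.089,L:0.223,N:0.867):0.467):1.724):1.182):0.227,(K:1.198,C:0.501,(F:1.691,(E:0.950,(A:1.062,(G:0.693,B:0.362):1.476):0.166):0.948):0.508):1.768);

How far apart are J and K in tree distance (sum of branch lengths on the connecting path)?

9.079

The path runs J → … → MRCA → … → K; the MRCA is the root of the tree.
Branch lengths along that path: 1.777 + 1.203 + 1.724 + 1.182 + 0.227 + 1.768 + 1.198 = 9.079.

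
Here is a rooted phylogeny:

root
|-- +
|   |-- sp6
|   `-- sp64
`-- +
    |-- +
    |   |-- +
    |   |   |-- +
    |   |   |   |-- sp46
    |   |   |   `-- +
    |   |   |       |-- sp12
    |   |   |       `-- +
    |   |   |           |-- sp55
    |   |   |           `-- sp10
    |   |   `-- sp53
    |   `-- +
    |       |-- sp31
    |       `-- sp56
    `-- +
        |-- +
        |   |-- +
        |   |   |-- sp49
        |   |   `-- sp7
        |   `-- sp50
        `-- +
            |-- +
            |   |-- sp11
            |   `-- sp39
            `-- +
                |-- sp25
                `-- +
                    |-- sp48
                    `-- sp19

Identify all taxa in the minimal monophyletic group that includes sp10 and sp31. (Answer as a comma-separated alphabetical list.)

sp10, sp12, sp31, sp46, sp53, sp55, sp56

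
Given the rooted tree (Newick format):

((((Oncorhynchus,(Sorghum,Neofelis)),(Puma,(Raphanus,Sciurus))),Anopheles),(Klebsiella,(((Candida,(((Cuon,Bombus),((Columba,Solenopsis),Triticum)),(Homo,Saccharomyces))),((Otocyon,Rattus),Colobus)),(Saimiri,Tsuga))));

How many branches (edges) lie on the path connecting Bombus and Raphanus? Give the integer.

13

The MRCA of Bombus and Raphanus is the root of the tree.
From Bombus up to that node: 8 branches. From Raphanus up to the same node: 5 branches. Total: 8 + 5 = 13.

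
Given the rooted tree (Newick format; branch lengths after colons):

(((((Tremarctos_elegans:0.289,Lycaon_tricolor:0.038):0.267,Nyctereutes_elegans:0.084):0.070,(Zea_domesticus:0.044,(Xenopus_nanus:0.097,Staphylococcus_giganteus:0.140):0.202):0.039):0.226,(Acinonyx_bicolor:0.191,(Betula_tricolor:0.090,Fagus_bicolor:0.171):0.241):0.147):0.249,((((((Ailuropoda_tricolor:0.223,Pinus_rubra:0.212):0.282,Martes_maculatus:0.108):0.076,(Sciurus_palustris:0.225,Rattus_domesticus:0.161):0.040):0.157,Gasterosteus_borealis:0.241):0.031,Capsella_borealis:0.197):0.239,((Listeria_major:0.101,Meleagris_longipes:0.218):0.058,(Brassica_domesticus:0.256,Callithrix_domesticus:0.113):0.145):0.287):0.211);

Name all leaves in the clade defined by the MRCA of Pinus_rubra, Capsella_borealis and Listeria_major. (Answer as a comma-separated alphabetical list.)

Tracing Pinus_rubra: it sits inside (Ailuropoda_tricolor,Pinus_rubra).
Tracing Capsella_borealis: it sits inside (((((Ailuropoda_tricolor,Pinus_rubra),Martes_maculatus),(Sciurus_palustris,Rattus_domesticus)),Gasterosteus_borealis),Capsella_borealis).
Tracing Listeria_major: it sits inside (Listeria_major,Meleagris_longipes).
The smallest clade enclosing all 3 is ((((((Ailuropoda_tricolor,Pinus_rubra),Martes_maculatus),(Sciurus_palustris,Rattus_domesticus)),Gasterosteus_borealis),Capsella_borealis),((Listeria_major,Meleagris_longipes),(Brassica_domesticus,Callithrix_domesticus))); the answer is its 11 terminal taxa in alphabetical order.

Ailuropoda_tricolor, Brassica_domesticus, Callithrix_domesticus, Capsella_borealis, Gasterosteus_borealis, Listeria_major, Martes_maculatus, Meleagris_longipes, Pinus_rubra, Rattus_domesticus, Sciurus_palustris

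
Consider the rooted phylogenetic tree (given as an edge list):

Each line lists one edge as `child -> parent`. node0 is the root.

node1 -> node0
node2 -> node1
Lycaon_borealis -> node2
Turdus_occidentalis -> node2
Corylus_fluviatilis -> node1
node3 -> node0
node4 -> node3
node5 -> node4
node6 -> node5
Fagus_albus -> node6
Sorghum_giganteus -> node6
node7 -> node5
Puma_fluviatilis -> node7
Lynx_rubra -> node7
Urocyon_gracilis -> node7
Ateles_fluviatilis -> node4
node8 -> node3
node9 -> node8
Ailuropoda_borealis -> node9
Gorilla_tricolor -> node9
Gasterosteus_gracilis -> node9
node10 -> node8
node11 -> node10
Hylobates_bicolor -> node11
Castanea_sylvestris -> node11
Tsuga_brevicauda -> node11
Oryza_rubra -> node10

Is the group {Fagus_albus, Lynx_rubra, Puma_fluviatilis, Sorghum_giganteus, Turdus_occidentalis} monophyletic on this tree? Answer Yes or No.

No

The MRCA of the listed taxa is the root, so the smallest clade containing them is the whole tree.
That clade also contains Ailuropoda_borealis, Ateles_fluviatilis, Castanea_sylvestris, Corylus_fluviatilis, Gasterosteus_gracilis, Gorilla_tricolor, Hylobates_bicolor, Lycaon_borealis, Oryza_rubra, Tsuga_brevicauda, Urocyon_gracilis, which are not in the proposed group, so the group is not monophyletic.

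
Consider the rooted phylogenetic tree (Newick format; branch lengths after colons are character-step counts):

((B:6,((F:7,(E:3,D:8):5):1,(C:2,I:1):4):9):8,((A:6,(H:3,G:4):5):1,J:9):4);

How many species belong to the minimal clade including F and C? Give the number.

The MRCA of F and C is the node subtending ((F,(E,D)),(C,I)).
That clade contains 5 terminal taxa: C, D, E, F, I.

5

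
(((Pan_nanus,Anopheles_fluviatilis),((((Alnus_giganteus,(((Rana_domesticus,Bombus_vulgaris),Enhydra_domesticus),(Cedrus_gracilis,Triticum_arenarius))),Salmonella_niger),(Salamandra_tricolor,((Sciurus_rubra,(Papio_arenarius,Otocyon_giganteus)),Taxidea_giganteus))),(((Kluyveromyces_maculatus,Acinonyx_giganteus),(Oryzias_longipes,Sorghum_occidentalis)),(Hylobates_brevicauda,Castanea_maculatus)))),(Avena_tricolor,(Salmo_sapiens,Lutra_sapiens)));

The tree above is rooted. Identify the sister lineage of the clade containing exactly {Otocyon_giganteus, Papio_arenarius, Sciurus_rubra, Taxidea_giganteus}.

Salamandra_tricolor

The clade containing exactly {Otocyon_giganteus, Papio_arenarius, Sciurus_rubra, Taxidea_giganteus} attaches to the tree at the node subtending (Salamandra_tricolor,((Sciurus_rubra,(Papio_arenarius,Otocyon_giganteus)),Taxidea_giganteus)).
The other lineage descending from that same node — the sister group — is the single tip Salamandra_tricolor.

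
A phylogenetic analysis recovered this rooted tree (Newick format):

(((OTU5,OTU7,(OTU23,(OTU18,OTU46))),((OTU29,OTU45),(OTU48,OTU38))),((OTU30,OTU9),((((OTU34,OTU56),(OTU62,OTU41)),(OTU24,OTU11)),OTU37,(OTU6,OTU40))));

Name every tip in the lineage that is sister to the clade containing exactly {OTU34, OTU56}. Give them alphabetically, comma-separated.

OTU41, OTU62

The clade containing exactly {OTU34, OTU56} attaches to the tree at the node subtending ((OTU34,OTU56),(OTU62,OTU41)).
The other lineage descending from that same node — the sister group — is (OTU62,OTU41); its 2 tips in alphabetical order are the answer.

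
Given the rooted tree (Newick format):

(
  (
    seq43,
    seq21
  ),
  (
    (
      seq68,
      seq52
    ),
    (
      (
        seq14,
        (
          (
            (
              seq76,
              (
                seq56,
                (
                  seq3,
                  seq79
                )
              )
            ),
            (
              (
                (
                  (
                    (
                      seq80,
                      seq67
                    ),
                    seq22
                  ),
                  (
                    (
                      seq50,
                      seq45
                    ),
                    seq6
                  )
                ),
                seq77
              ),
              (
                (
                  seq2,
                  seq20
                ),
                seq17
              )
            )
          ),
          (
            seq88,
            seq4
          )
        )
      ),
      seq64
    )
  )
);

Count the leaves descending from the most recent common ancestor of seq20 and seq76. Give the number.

14

The MRCA of seq20 and seq76 is the node subtending ((seq76,(seq56,(seq3,seq79))),(((((seq80,seq67),seq22),((seq50,seq45),seq6)),seq77),((seq2,seq20),seq17))).
That clade contains 14 terminal taxa: seq17, seq2, seq20, seq22, seq3, seq45, seq50, seq56, seq6, seq67, seq76, seq77, seq79, seq80.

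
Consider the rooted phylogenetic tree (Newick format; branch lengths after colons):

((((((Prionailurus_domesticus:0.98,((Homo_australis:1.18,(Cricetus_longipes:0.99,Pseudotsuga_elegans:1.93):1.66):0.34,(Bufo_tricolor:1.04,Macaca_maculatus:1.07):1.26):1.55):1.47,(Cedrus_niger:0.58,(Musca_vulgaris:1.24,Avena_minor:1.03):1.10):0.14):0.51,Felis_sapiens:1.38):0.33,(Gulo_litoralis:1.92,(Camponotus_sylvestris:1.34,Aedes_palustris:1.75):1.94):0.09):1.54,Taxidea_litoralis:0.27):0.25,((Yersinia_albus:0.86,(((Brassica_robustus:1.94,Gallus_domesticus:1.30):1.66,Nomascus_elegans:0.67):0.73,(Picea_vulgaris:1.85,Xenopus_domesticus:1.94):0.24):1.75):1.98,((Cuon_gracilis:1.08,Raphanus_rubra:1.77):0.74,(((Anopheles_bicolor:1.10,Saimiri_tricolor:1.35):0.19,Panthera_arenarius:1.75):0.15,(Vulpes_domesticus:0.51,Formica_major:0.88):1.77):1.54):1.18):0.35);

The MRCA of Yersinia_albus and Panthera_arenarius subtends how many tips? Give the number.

The MRCA of Yersinia_albus and Panthera_arenarius is the node subtending ((Yersinia_albus,(((Brassica_robustus,Gallus_domesticus),Nomascus_elegans),(Picea_vulgaris,Xenopus_domesticus))),((Cuon_gracilis,Raphanus_rubra),(((Anopheles_bicolor,Saimiri_tricolor),Panthera_arenarius),(Vulpes_domesticus,Formica_major)))).
That clade contains 13 terminal taxa: Anopheles_bicolor, Brassica_robustus, Cuon_gracilis, Formica_major, Gallus_domesticus, Nomascus_elegans, Panthera_arenarius, Picea_vulgaris, Raphanus_rubra, Saimiri_tricolor, Vulpes_domesticus, Xenopus_domesticus, Yersinia_albus.

13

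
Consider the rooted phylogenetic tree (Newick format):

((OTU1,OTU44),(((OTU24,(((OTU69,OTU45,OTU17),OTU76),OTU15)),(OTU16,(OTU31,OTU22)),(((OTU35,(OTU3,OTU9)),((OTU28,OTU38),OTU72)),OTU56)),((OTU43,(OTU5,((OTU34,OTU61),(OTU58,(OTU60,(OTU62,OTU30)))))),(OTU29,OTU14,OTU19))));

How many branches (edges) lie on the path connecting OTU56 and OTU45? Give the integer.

7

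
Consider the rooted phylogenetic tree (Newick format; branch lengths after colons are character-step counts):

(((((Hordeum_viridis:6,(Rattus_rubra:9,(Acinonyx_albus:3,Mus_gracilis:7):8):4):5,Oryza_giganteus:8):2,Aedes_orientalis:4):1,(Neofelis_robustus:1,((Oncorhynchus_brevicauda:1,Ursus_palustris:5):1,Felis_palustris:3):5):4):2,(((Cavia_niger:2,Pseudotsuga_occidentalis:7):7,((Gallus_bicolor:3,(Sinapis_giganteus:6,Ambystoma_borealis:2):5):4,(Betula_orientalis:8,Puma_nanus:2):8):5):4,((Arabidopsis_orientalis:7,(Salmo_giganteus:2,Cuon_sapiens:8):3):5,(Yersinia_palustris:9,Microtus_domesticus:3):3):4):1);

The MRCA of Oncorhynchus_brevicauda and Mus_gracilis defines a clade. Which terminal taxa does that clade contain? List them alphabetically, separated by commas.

Tracing Oncorhynchus_brevicauda: it sits inside (Oncorhynchus_brevicauda,Ursus_palustris).
Tracing Mus_gracilis: it sits inside (Acinonyx_albus,Mus_gracilis).
The smallest clade enclosing both is ((((Hordeum_viridis,(Rattus_rubra,(Acinonyx_albus,Mus_gracilis))),Oryza_giganteus),Aedes_orientalis),(Neofelis_robustus,((Oncorhynchus_brevicauda,Ursus_palustris),Felis_palustris))); the answer is its 10 terminal taxa in alphabetical order.

Acinonyx_albus, Aedes_orientalis, Felis_palustris, Hordeum_viridis, Mus_gracilis, Neofelis_robustus, Oncorhynchus_brevicauda, Oryza_giganteus, Rattus_rubra, Ursus_palustris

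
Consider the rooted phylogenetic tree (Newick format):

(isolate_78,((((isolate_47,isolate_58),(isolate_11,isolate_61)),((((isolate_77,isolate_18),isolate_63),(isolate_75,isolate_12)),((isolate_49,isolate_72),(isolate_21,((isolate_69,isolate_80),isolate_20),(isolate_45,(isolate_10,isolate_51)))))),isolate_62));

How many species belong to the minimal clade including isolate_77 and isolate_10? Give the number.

The MRCA of isolate_77 and isolate_10 is the node subtending ((((isolate_77,isolate_18),isolate_63),(isolate_75,isolate_12)),((isolate_49,isolate_72),(isolate_21,((isolate_69,isolate_80),isolate_20),(isolate_45,(isolate_10,isolate_51))))).
That clade contains 14 terminal taxa: isolate_10, isolate_12, isolate_18, isolate_20, isolate_21, isolate_45, isolate_49, isolate_51, isolate_63, isolate_69, isolate_72, isolate_75, isolate_77, isolate_80.

14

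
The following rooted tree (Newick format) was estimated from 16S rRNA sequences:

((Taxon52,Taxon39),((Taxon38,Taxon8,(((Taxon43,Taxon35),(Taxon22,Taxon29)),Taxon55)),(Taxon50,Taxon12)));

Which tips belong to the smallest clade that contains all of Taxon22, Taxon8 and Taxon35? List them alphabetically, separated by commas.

Taxon22, Taxon29, Taxon35, Taxon38, Taxon43, Taxon55, Taxon8

Tracing Taxon22: it sits inside (Taxon22,Taxon29).
Tracing Taxon8: it sits inside (Taxon38,Taxon8,(((Taxon43,Taxon35),(Taxon22,Taxon29)),Taxon55)).
Tracing Taxon35: it sits inside (Taxon43,Taxon35).
The smallest clade enclosing all 3 is (Taxon38,Taxon8,(((Taxon43,Taxon35),(Taxon22,Taxon29)),Taxon55)); the answer is its 7 terminal taxa in alphabetical order.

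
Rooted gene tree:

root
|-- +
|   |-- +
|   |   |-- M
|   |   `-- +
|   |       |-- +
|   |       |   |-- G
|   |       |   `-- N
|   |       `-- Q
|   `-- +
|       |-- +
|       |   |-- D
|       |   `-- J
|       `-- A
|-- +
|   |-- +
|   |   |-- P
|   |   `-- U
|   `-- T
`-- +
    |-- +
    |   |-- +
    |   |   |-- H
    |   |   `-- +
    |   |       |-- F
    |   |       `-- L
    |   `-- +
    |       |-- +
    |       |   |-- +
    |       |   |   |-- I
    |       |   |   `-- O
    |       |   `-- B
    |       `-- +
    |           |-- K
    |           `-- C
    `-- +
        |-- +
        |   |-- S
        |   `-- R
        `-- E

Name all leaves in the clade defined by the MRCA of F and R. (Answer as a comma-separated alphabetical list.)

B, C, E, F, H, I, K, L, O, R, S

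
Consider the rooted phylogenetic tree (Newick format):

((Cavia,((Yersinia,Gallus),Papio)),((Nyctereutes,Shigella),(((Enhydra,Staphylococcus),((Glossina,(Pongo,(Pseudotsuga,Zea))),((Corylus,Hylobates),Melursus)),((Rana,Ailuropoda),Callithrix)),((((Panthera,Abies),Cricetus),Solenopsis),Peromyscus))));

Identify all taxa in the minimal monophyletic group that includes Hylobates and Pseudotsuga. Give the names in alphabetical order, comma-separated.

Corylus, Glossina, Hylobates, Melursus, Pongo, Pseudotsuga, Zea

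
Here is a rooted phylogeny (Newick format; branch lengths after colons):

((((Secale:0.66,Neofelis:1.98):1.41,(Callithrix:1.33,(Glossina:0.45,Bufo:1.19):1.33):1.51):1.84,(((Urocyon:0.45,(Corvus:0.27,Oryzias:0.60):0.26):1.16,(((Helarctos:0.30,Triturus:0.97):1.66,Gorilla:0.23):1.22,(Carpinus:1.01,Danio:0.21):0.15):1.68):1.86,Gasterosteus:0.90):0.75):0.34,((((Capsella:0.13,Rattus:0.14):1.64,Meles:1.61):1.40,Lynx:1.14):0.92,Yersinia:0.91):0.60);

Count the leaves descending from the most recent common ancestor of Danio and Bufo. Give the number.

14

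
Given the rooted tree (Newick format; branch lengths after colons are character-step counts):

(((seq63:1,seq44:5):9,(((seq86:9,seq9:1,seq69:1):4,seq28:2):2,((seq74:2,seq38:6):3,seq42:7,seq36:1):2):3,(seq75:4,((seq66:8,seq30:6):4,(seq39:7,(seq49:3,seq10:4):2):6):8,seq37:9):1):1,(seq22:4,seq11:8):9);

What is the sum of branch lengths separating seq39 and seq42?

The path runs seq39 → … → MRCA → … → seq42; the MRCA is the node subtending ((seq63,seq44),(((seq86,seq9,seq69),seq28),((seq74,seq38),seq42,seq36)),(seq75,((seq66,seq30),(seq39,(seq49,seq10))),seq37)).
Branch lengths along that path: 7 + 6 + 8 + 1 + 3 + 2 + 7 = 34.

34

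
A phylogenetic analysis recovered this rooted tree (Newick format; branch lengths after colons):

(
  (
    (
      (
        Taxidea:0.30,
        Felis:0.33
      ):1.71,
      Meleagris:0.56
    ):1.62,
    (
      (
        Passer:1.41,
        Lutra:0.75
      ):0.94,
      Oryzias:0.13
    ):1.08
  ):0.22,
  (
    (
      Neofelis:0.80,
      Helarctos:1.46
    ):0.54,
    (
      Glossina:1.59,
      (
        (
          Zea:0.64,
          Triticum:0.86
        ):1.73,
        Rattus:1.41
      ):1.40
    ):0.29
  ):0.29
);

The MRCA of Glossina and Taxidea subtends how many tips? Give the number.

The MRCA of Glossina and Taxidea is the root, so the clade is the entire tree.
That clade contains 12 terminal taxa: Felis, Glossina, Helarctos, Lutra, Meleagris, Neofelis, Oryzias, Passer, Rattus, Taxidea, Triticum, Zea.

12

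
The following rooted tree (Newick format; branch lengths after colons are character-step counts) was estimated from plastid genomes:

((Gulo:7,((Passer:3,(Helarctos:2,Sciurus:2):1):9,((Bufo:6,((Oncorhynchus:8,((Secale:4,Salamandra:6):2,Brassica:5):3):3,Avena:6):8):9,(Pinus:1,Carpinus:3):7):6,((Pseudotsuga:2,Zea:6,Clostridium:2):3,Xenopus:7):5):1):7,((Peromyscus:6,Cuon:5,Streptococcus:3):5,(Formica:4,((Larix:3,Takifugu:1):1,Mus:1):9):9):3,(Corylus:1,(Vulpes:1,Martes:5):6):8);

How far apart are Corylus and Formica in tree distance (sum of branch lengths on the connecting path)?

The path runs Corylus → … → MRCA → … → Formica; the MRCA is the root of the tree.
Branch lengths along that path: 1 + 8 + 3 + 9 + 4 = 25.

25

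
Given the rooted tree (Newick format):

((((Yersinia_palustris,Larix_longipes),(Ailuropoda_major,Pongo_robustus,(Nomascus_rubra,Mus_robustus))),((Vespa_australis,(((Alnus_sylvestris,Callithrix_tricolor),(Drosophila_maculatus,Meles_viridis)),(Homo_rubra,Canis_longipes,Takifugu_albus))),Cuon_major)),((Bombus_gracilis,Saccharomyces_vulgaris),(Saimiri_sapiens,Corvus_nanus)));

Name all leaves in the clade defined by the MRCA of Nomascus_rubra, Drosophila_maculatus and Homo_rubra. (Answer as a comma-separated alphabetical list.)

Tracing Nomascus_rubra: it sits inside (Nomascus_rubra,Mus_robustus).
Tracing Drosophila_maculatus: it sits inside (Drosophila_maculatus,Meles_viridis).
Tracing Homo_rubra: it sits inside (Homo_rubra,Canis_longipes,Takifugu_albus).
The smallest clade enclosing all 3 is (((Yersinia_palustris,Larix_longipes),(Ailuropoda_major,Pongo_robustus,(Nomascus_rubra,Mus_robustus))),((Vespa_australis,(((Alnus_sylvestris,Callithrix_tricolor),(Drosophila_maculatus,Meles_viridis)),(Homo_rubra,Canis_longipes,Takifugu_albus))),Cuon_major)); the answer is its 15 terminal taxa in alphabetical order.

Ailuropoda_major, Alnus_sylvestris, Callithrix_tricolor, Canis_longipes, Cuon_major, Drosophila_maculatus, Homo_rubra, Larix_longipes, Meles_viridis, Mus_robustus, Nomascus_rubra, Pongo_robustus, Takifugu_albus, Vespa_australis, Yersinia_palustris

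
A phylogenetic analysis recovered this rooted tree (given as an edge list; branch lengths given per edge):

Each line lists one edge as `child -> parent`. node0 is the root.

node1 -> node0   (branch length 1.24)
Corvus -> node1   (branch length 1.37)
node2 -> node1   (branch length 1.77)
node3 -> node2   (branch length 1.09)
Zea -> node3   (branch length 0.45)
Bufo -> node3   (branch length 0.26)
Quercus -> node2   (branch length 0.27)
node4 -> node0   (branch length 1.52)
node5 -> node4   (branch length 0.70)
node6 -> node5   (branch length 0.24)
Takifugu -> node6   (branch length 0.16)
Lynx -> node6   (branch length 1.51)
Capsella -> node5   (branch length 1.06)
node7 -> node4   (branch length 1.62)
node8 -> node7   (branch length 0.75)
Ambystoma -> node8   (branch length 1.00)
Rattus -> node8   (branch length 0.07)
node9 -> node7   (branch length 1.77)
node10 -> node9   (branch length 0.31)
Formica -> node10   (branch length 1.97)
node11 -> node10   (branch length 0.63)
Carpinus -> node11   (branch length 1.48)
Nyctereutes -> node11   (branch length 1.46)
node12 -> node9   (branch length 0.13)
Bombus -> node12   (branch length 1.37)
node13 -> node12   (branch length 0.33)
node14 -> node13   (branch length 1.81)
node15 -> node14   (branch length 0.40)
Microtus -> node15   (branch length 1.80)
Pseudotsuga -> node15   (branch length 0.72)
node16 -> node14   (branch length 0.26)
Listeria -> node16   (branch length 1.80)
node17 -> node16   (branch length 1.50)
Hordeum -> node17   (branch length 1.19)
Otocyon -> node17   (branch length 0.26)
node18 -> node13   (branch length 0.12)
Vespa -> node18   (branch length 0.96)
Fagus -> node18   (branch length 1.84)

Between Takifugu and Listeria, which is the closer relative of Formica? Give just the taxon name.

Listeria

The MRCA of Formica and Listeria subtends ((Formica,(Carpinus,Nyctereutes)),(Bombus,(((Microtus,Pseudotsuga),(Listeria,(Hordeum,Otocyon))),(Vespa,Fagus)))) (11 taxa).
The MRCA of Formica and Takifugu subtends (((Takifugu,Lynx),Capsella),((Ambystoma,Rattus),((Formica,(Carpinus,Nyctereutes)),(Bombus,(((Microtus,Pseudotsuga),(Listeria,(Hordeum,Otocyon))),(Vespa,Fagus)))))) (16 taxa).
The first is nested inside the second, so Formica shares a more recent common ancestor with Listeria.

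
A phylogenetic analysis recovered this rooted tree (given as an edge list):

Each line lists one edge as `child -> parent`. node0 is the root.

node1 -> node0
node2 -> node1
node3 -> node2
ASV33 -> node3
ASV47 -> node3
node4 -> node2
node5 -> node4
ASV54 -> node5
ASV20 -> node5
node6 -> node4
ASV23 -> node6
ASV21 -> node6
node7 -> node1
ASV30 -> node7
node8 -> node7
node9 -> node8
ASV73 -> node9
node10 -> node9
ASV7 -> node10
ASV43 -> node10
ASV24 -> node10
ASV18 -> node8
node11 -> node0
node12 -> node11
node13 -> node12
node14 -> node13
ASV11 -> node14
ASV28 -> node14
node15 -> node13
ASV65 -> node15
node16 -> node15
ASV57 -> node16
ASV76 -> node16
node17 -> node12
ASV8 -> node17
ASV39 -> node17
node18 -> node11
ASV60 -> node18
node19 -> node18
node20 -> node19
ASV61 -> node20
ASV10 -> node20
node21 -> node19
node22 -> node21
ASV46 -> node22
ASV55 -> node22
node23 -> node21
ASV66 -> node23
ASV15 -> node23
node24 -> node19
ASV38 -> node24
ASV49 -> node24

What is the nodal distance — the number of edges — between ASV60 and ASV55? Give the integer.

5

The MRCA of ASV60 and ASV55 is the node subtending (ASV60,((ASV61,ASV10),((ASV46,ASV55),(ASV66,ASV15)),(ASV38,ASV49))).
From ASV60 up to that node: 1 branch. From ASV55 up to the same node: 4 branches. Total: 1 + 4 = 5.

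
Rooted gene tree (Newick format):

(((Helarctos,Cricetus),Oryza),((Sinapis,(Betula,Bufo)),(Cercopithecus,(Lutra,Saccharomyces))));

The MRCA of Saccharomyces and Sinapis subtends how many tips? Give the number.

6

The MRCA of Saccharomyces and Sinapis is the node subtending ((Sinapis,(Betula,Bufo)),(Cercopithecus,(Lutra,Saccharomyces))).
That clade contains 6 terminal taxa: Betula, Bufo, Cercopithecus, Lutra, Saccharomyces, Sinapis.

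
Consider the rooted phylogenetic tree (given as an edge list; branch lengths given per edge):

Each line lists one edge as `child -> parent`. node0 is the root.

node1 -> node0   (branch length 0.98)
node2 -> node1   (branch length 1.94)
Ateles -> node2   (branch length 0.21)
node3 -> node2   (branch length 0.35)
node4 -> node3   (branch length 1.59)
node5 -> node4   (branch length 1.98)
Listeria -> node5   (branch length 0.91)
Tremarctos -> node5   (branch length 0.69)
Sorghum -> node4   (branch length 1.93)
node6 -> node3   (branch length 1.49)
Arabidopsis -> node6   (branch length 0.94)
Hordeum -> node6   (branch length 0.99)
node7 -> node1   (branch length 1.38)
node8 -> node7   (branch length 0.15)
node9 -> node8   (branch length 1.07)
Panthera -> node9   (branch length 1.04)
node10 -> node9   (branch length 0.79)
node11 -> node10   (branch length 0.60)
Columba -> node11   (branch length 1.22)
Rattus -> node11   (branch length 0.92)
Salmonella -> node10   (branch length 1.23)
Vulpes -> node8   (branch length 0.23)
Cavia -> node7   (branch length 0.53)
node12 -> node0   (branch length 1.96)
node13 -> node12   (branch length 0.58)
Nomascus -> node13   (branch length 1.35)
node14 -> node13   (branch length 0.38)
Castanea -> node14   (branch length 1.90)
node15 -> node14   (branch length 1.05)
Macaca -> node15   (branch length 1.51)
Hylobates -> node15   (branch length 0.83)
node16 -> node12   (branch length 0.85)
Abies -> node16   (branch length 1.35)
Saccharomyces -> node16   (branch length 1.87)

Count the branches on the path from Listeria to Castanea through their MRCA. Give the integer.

The MRCA of Listeria and Castanea is the root of the tree.
From Listeria up to that node: 6 branches. From Castanea up to the same node: 4 branches. Total: 6 + 4 = 10.

10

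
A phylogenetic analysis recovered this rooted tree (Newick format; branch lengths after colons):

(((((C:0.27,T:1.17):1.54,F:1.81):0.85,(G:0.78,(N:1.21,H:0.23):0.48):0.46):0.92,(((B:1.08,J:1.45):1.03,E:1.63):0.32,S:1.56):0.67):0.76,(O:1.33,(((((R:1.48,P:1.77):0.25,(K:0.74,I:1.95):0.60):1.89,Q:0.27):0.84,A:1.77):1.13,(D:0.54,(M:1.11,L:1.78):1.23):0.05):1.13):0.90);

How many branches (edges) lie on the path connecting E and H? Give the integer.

7

The MRCA of E and H is the node subtending ((((C,T),F),(G,(N,H))),(((B,J),E),S)).
From E up to that node: 3 branches. From H up to the same node: 4 branches. Total: 3 + 4 = 7.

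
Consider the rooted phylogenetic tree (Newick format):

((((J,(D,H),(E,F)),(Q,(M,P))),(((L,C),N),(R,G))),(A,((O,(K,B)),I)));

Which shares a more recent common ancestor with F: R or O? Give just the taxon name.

R

The MRCA of F and R subtends (((J,(D,H),(E,F)),(Q,(M,P))),(((L,C),N),(R,G))) (13 taxa).
The MRCA of F and O is the root, subtending the entire tree (18 taxa).
The first is nested inside the second, so F shares a more recent common ancestor with R.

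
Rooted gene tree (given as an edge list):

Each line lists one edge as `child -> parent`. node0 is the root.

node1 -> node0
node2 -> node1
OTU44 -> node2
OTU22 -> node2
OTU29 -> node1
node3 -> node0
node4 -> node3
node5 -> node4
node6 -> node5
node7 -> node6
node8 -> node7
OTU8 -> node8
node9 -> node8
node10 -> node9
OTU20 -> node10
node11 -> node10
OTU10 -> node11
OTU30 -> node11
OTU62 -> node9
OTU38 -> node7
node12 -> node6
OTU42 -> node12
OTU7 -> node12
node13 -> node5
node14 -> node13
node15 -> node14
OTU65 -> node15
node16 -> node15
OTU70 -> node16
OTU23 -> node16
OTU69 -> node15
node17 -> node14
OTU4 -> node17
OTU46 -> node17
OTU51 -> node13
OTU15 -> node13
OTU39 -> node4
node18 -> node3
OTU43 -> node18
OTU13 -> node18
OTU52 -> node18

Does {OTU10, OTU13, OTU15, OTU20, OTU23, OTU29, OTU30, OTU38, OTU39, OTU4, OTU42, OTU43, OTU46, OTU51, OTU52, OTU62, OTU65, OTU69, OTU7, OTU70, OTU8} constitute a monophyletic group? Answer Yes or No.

No

The MRCA of the listed taxa is the root, so the smallest clade containing them is the whole tree.
That clade also contains OTU22, OTU44, which are not in the proposed group, so the group is not monophyletic.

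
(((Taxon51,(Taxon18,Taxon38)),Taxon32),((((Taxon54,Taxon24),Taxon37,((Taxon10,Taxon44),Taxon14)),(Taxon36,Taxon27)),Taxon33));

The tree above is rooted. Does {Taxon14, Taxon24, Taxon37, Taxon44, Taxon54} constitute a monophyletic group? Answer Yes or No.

No

The MRCA of the listed taxa subtends ((Taxon54,Taxon24),Taxon37,((Taxon10,Taxon44),Taxon14)).
That clade also contains Taxon10, which is not in the proposed group, so the group is not monophyletic.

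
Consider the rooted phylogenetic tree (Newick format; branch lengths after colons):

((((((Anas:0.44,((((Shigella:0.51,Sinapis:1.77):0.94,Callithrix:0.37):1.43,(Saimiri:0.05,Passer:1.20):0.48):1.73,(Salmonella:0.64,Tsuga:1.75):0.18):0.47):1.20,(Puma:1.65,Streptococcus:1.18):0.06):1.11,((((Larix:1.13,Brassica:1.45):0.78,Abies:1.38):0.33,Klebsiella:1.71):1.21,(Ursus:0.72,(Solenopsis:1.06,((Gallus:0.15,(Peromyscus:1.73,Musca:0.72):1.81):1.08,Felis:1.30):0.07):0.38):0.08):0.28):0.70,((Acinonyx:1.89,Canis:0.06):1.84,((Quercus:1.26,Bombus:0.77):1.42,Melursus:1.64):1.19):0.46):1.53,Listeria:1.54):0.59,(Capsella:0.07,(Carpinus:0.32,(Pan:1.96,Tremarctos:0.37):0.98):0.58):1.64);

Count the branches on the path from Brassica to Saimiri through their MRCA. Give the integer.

11

The MRCA of Brassica and Saimiri is the node subtending (((Anas,((((Shigella,Sinapis),Callithrix),(Saimiri,Passer)),(Salmonella,Tsuga))),(Puma,Streptococcus)),((((Larix,Brassica),Abies),Klebsiella),(Ursus,(Solenopsis,((Gallus,(Peromyscus,Musca)),Felis))))).
From Brassica up to that node: 5 branches. From Saimiri up to the same node: 6 branches. Total: 5 + 6 = 11.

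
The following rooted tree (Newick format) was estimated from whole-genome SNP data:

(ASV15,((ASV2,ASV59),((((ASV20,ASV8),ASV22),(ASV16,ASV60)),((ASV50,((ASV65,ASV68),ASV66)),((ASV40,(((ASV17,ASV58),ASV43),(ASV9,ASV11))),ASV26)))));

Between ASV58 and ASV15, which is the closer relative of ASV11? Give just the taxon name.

The MRCA of ASV11 and ASV58 subtends (((ASV17,ASV58),ASV43),(ASV9,ASV11)) (5 taxa).
The MRCA of ASV11 and ASV15 is the root, subtending the entire tree (19 taxa).
The first is nested inside the second, so ASV11 shares a more recent common ancestor with ASV58.

ASV58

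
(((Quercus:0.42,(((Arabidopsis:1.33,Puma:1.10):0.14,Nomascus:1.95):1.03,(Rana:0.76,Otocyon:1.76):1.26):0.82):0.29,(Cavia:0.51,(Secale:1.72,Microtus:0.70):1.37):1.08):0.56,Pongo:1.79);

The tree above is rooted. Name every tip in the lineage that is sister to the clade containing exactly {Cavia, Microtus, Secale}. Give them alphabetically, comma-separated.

Arabidopsis, Nomascus, Otocyon, Puma, Quercus, Rana

The clade containing exactly {Cavia, Microtus, Secale} attaches to the tree at the node subtending ((Quercus,(((Arabidopsis,Puma),Nomascus),(Rana,Otocyon))),(Cavia,(Secale,Microtus))).
The other lineage descending from that same node — the sister group — is (Quercus,(((Arabidopsis,Puma),Nomascus),(Rana,Otocyon))); its 6 tips in alphabetical order are the answer.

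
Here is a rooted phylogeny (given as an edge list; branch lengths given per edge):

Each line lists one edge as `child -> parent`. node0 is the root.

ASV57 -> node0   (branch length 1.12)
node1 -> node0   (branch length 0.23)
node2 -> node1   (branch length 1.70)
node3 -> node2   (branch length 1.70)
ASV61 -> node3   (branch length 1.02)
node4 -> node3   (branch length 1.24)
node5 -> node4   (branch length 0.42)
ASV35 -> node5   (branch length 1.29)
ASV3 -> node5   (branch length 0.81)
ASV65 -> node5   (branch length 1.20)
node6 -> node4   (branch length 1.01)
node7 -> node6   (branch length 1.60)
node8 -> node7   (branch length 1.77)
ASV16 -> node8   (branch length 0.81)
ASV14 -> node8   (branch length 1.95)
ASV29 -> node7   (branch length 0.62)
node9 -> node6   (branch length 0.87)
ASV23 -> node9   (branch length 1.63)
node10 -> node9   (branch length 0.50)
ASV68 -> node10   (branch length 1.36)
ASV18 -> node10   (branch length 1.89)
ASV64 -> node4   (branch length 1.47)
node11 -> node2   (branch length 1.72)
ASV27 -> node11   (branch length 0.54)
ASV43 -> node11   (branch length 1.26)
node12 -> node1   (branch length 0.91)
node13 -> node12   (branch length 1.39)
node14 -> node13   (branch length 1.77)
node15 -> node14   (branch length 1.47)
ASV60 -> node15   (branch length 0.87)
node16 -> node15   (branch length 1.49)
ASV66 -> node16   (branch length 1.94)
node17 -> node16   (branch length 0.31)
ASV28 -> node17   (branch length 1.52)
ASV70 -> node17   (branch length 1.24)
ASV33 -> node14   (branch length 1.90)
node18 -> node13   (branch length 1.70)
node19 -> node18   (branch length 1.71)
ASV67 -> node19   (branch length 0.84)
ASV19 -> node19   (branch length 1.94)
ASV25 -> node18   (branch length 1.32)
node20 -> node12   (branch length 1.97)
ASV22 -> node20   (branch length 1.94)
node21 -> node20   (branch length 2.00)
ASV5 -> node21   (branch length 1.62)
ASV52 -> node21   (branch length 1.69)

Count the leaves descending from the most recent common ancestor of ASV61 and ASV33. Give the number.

24

The MRCA of ASV61 and ASV33 is the node subtending (((ASV61,((ASV35,ASV3,ASV65),(((ASV16,ASV14),ASV29),(ASV23,(ASV68,ASV18))),ASV64)),(ASV27,ASV43)),((((ASV60,(ASV66,(ASV28,ASV70))),ASV33),((ASV67,ASV19),ASV25)),(ASV22,(ASV5,ASV52)))).
That clade contains 24 terminal taxa: ASV14, ASV16, ASV18, ASV19, ASV22, ASV23, ASV25, ASV27, ASV28, ASV29, ASV3, ASV33, ASV35, ASV43, ASV5, ASV52, ASV60, ASV61, ASV64, ASV65, ASV66, ASV67, ASV68, ASV70.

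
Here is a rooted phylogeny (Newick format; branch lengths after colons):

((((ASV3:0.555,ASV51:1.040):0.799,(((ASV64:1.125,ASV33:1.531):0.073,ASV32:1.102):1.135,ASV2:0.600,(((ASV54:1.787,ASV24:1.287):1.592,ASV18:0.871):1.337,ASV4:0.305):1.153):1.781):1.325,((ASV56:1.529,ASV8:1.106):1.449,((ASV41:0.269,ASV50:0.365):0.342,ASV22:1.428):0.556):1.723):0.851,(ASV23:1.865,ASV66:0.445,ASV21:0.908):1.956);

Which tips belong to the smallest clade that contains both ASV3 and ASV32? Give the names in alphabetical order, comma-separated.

ASV18, ASV2, ASV24, ASV3, ASV32, ASV33, ASV4, ASV51, ASV54, ASV64

Tracing ASV3: it sits inside (ASV3,ASV51).
Tracing ASV32: it sits inside ((ASV64,ASV33),ASV32).
The smallest clade enclosing both is ((ASV3,ASV51),(((ASV64,ASV33),ASV32),ASV2,(((ASV54,ASV24),ASV18),ASV4))); the answer is its 10 terminal taxa in alphabetical order.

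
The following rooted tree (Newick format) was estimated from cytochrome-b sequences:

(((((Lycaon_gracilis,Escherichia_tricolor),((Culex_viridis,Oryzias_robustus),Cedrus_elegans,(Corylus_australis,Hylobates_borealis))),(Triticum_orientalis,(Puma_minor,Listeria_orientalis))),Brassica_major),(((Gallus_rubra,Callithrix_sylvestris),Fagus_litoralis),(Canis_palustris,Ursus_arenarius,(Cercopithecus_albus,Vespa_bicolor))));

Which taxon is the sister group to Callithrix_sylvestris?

Gallus_rubra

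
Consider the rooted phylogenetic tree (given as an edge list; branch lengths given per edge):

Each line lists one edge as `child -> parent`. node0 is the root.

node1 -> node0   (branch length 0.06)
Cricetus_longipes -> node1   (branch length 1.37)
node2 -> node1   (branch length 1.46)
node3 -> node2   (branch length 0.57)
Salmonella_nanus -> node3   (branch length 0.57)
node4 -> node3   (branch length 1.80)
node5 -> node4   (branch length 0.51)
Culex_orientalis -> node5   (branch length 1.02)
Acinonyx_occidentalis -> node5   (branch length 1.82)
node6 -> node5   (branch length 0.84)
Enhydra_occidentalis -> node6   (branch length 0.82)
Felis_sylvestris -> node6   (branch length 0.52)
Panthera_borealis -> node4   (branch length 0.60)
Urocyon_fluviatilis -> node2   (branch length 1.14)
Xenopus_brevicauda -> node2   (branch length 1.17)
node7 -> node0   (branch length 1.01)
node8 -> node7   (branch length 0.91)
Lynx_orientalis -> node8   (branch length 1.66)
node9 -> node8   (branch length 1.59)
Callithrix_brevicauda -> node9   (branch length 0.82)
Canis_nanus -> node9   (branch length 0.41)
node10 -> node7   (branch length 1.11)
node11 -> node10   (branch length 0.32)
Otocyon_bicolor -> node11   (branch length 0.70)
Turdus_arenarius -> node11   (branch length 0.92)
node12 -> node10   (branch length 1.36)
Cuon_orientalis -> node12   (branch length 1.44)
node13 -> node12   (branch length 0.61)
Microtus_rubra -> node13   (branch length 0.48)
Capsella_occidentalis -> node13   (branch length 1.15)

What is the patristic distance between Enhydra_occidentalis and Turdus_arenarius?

9.42

The path runs Enhydra_occidentalis → … → MRCA → … → Turdus_arenarius; the MRCA is the root of the tree.
Branch lengths along that path: 0.82 + 0.84 + 0.51 + 1.80 + 0.57 + 1.46 + 0.06 + 1.01 + 1.11 + 0.32 + 0.92 = 9.42.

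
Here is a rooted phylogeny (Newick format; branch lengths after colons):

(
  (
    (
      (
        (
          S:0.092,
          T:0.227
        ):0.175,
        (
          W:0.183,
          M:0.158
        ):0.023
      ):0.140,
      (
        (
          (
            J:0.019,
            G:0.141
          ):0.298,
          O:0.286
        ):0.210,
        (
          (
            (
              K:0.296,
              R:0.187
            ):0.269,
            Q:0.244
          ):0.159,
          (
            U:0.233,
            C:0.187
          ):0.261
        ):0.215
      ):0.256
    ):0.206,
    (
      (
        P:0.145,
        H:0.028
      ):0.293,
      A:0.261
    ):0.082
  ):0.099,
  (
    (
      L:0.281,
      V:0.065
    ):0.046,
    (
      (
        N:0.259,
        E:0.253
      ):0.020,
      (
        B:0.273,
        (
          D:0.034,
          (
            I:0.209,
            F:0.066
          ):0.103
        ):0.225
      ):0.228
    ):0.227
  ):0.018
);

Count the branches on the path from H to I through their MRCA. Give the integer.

The MRCA of H and I is the root of the tree.
From H up to that node: 4 branches. From I up to the same node: 6 branches. Total: 4 + 6 = 10.

10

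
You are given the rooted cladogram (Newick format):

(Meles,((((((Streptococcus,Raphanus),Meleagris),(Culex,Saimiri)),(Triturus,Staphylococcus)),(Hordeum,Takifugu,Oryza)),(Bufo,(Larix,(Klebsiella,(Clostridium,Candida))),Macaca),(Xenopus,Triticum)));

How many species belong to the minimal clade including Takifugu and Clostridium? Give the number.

18

The MRCA of Takifugu and Clostridium is the node subtending ((((((Streptococcus,Raphanus),Meleagris),(Culex,Saimiri)),(Triturus,Staphylococcus)),(Hordeum,Takifugu,Oryza)),(Bufo,(Larix,(Klebsiella,(Clostridium,Candida))),Macaca),(Xenopus,Triticum)).
That clade contains 18 terminal taxa: Bufo, Candida, Clostridium, Culex, Hordeum, Klebsiella, Larix, Macaca, Meleagris, Oryza, Raphanus, Saimiri, Staphylococcus, Streptococcus, Takifugu, Triticum, Triturus, Xenopus.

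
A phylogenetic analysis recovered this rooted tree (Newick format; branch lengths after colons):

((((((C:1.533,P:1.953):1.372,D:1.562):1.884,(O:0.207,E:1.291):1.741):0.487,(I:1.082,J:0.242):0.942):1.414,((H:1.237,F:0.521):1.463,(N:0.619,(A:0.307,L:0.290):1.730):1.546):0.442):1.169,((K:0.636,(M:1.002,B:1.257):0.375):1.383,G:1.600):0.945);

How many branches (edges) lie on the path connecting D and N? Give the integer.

7

The MRCA of D and N is the node subtending (((((C,P),D),(O,E)),(I,J)),((H,F),(N,(A,L)))).
From D up to that node: 4 branches. From N up to the same node: 3 branches. Total: 4 + 3 = 7.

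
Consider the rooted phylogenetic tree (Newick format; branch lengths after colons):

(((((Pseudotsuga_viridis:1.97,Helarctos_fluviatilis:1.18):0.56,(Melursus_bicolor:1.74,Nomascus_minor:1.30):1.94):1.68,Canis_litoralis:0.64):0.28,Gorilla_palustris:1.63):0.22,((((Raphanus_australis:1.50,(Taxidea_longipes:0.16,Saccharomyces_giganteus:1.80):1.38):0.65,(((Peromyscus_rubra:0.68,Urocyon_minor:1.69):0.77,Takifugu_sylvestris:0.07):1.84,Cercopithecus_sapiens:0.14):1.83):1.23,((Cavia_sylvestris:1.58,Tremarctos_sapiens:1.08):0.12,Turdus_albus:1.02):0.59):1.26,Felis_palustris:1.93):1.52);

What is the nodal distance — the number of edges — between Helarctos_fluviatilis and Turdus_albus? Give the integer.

The MRCA of Helarctos_fluviatilis and Turdus_albus is the root of the tree.
From Helarctos_fluviatilis up to that node: 5 branches. From Turdus_albus up to the same node: 4 branches. Total: 5 + 4 = 9.

9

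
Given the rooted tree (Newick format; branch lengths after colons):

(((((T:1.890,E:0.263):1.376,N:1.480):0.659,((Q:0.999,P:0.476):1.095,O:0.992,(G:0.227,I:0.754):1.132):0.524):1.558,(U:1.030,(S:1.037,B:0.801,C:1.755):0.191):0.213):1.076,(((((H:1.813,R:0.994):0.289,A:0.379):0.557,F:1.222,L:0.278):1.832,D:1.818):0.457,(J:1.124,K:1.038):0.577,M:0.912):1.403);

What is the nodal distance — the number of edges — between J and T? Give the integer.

The MRCA of J and T is the root of the tree.
From J up to that node: 3 branches. From T up to the same node: 5 branches. Total: 3 + 5 = 8.

8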